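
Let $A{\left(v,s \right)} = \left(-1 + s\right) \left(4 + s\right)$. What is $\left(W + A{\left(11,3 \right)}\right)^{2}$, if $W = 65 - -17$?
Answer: $9216$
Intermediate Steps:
$W = 82$ ($W = 65 + 17 = 82$)
$\left(W + A{\left(11,3 \right)}\right)^{2} = \left(82 + \left(-4 + 3^{2} + 3 \cdot 3\right)\right)^{2} = \left(82 + \left(-4 + 9 + 9\right)\right)^{2} = \left(82 + 14\right)^{2} = 96^{2} = 9216$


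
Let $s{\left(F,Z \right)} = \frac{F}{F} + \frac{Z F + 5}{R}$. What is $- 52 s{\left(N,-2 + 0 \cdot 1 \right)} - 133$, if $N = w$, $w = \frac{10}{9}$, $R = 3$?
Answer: $- \frac{6295}{27} \approx -233.15$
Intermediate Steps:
$w = \frac{10}{9}$ ($w = 10 \cdot \frac{1}{9} = \frac{10}{9} \approx 1.1111$)
$N = \frac{10}{9} \approx 1.1111$
$s{\left(F,Z \right)} = \frac{8}{3} + \frac{F Z}{3}$ ($s{\left(F,Z \right)} = \frac{F}{F} + \frac{Z F + 5}{3} = 1 + \left(F Z + 5\right) \frac{1}{3} = 1 + \left(5 + F Z\right) \frac{1}{3} = 1 + \left(\frac{5}{3} + \frac{F Z}{3}\right) = \frac{8}{3} + \frac{F Z}{3}$)
$- 52 s{\left(N,-2 + 0 \cdot 1 \right)} - 133 = - 52 \left(\frac{8}{3} + \frac{1}{3} \cdot \frac{10}{9} \left(-2 + 0 \cdot 1\right)\right) - 133 = - 52 \left(\frac{8}{3} + \frac{1}{3} \cdot \frac{10}{9} \left(-2 + 0\right)\right) - 133 = - 52 \left(\frac{8}{3} + \frac{1}{3} \cdot \frac{10}{9} \left(-2\right)\right) - 133 = - 52 \left(\frac{8}{3} - \frac{20}{27}\right) - 133 = \left(-52\right) \frac{52}{27} - 133 = - \frac{2704}{27} - 133 = - \frac{6295}{27}$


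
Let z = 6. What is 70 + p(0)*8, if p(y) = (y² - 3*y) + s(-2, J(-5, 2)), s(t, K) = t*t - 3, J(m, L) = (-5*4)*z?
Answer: 78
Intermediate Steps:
J(m, L) = -120 (J(m, L) = -5*4*6 = -20*6 = -120)
s(t, K) = -3 + t² (s(t, K) = t² - 3 = -3 + t²)
p(y) = 1 + y² - 3*y (p(y) = (y² - 3*y) + (-3 + (-2)²) = (y² - 3*y) + (-3 + 4) = (y² - 3*y) + 1 = 1 + y² - 3*y)
70 + p(0)*8 = 70 + (1 + 0² - 3*0)*8 = 70 + (1 + 0 + 0)*8 = 70 + 1*8 = 70 + 8 = 78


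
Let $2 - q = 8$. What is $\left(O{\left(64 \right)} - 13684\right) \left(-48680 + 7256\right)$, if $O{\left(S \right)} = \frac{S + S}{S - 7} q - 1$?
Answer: $\frac{10781465904}{19} \approx 5.6745 \cdot 10^{8}$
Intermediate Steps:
$q = -6$ ($q = 2 - 8 = -6$)
$O{\left(S \right)} = -1 - \frac{12 S}{-7 + S}$ ($O{\left(S \right)} = \frac{S + S}{S - 7} \left(-6\right) - 1 = \frac{2 S}{-7 + S} \left(-6\right) - 1 = - \frac{12 S}{-7 + S} - 1 = -1 - \frac{12 S}{-7 + S}$)
$\left(O{\left(64 \right)} - 13684\right) \left(-48680 + 7256\right) = \left(\frac{7 - 832}{-7 + 64} - 13684\right) \left(-48680 + 7256\right) = \left(\frac{7 - 832}{57} - 13684\right) \left(-41424\right) = \left(\frac{1}{57} \left(-825\right) - 13684\right) \left(-41424\right) = \left(- \frac{275}{19} - 13684\right) \left(-41424\right) = \left(- \frac{260271}{19}\right) \left(-41424\right) = \frac{10781465904}{19}$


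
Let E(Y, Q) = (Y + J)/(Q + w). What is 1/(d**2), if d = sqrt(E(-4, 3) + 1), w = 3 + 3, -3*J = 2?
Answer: 27/13 ≈ 2.0769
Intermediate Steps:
J = -2/3 (J = -1/3*2 = -2/3 ≈ -0.66667)
w = 6
E(Y, Q) = (-2/3 + Y)/(6 + Q) (E(Y, Q) = (Y - 2/3)/(Q + 6) = (-2/3 + Y)/(6 + Q))
d = sqrt(39)/9 (d = sqrt((-2/3 - 4)/(6 + 3) + 1) = sqrt(-14/3/9 + 1) = sqrt((1/9)*(-14/3) + 1) = sqrt(-14/27 + 1) = sqrt(13/27) = sqrt(39)/9 ≈ 0.69389)
1/(d**2) = 1/((sqrt(39)/9)**2) = 1/(13/27) = 27/13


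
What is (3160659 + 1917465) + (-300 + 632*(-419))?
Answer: 4813016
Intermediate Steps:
(3160659 + 1917465) + (-300 + 632*(-419)) = 5078124 + (-300 - 264808) = 5078124 - 265108 = 4813016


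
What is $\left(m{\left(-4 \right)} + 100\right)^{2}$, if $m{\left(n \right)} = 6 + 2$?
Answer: $11664$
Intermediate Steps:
$m{\left(n \right)} = 8$
$\left(m{\left(-4 \right)} + 100\right)^{2} = \left(8 + 100\right)^{2} = 108^{2} = 11664$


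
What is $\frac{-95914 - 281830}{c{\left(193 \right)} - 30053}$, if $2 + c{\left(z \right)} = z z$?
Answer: $- \frac{188872}{3597} \approx -52.508$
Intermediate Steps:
$c{\left(z \right)} = -2 + z^{2}$ ($c{\left(z \right)} = -2 + z z = -2 + z^{2}$)
$\frac{-95914 - 281830}{c{\left(193 \right)} - 30053} = \frac{-95914 - 281830}{\left(-2 + 193^{2}\right) - 30053} = - \frac{377744}{\left(-2 + 37249\right) - 30053} = - \frac{377744}{37247 - 30053} = - \frac{377744}{7194} = \left(-377744\right) \frac{1}{7194} = - \frac{188872}{3597}$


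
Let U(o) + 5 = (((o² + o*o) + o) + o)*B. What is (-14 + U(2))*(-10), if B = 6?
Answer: -530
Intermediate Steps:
U(o) = -5 + 12*o + 12*o² (U(o) = -5 + (((o² + o*o) + o) + o)*6 = -5 + (((o² + o²) + o) + o)*6 = -5 + ((2*o² + o) + o)*6 = -5 + ((o + 2*o²) + o)*6 = -5 + (2*o + 2*o²)*6 = -5 + (12*o + 12*o²) = -5 + 12*o + 12*o²)
(-14 + U(2))*(-10) = (-14 + (-5 + 12*2 + 12*2²))*(-10) = (-14 + (-5 + 24 + 12*4))*(-10) = (-14 + (-5 + 24 + 48))*(-10) = (-14 + 67)*(-10) = 53*(-10) = -530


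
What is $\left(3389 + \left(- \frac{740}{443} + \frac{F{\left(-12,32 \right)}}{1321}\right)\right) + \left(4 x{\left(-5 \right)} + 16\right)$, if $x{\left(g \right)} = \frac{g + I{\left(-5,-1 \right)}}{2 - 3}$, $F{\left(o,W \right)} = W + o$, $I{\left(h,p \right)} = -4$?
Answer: $\frac{2012714843}{585203} \approx 3439.3$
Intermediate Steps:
$x{\left(g \right)} = 4 - g$ ($x{\left(g \right)} = \frac{g - 4}{2 - 3} = \frac{-4 + g}{-1} = \left(-4 + g\right) \left(-1\right) = 4 - g$)
$\left(3389 + \left(- \frac{740}{443} + \frac{F{\left(-12,32 \right)}}{1321}\right)\right) + \left(4 x{\left(-5 \right)} + 16\right) = \left(3389 - \left(\frac{740}{443} - \frac{32 - 12}{1321}\right)\right) + \left(4 \left(4 - -5\right) + 16\right) = \left(3389 + \left(\left(-740\right) \frac{1}{443} + 20 \cdot \frac{1}{1321}\right)\right) + \left(4 \left(4 + 5\right) + 16\right) = \left(3389 + \left(- \frac{740}{443} + \frac{20}{1321}\right)\right) + \left(4 \cdot 9 + 16\right) = \left(3389 - \frac{968680}{585203}\right) + \left(36 + 16\right) = \frac{1982284287}{585203} + 52 = \frac{2012714843}{585203}$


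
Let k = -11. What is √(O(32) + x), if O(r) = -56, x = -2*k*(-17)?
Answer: I*√430 ≈ 20.736*I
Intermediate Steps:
x = -374 (x = -2*(-11)*(-17) = 22*(-17) = -374)
√(O(32) + x) = √(-56 - 374) = √(-430) = I*√430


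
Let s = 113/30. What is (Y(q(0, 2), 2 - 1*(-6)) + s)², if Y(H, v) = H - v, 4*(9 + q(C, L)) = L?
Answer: 36481/225 ≈ 162.14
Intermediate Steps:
q(C, L) = -9 + L/4
s = 113/30 (s = 113*(1/30) = 113/30 ≈ 3.7667)
(Y(q(0, 2), 2 - 1*(-6)) + s)² = (((-9 + (¼)*2) - (2 - 1*(-6))) + 113/30)² = (((-9 + ½) - (2 + 6)) + 113/30)² = ((-17/2 - 1*8) + 113/30)² = ((-17/2 - 8) + 113/30)² = (-33/2 + 113/30)² = (-191/15)² = 36481/225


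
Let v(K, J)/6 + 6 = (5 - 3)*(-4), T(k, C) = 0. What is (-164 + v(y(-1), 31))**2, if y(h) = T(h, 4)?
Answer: 61504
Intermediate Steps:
y(h) = 0
v(K, J) = -84 (v(K, J) = -36 + 6*((5 - 3)*(-4)) = -36 + 6*(2*(-4)) = -36 + 6*(-8) = -36 - 48 = -84)
(-164 + v(y(-1), 31))**2 = (-164 - 84)**2 = (-248)**2 = 61504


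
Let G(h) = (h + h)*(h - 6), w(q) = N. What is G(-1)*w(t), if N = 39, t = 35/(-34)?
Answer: 546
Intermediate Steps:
t = -35/34 (t = 35*(-1/34) = -35/34 ≈ -1.0294)
w(q) = 39
G(h) = 2*h*(-6 + h) (G(h) = (2*h)*(-6 + h) = 2*h*(-6 + h))
G(-1)*w(t) = (2*(-1)*(-6 - 1))*39 = (2*(-1)*(-7))*39 = 14*39 = 546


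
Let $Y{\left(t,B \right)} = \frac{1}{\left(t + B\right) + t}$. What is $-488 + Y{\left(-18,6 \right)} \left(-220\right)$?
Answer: $- \frac{1442}{3} \approx -480.67$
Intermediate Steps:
$Y{\left(t,B \right)} = \frac{1}{B + 2 t}$ ($Y{\left(t,B \right)} = \frac{1}{\left(B + t\right) + t} = \frac{1}{B + 2 t}$)
$-488 + Y{\left(-18,6 \right)} \left(-220\right) = -488 + \frac{1}{6 + 2 \left(-18\right)} \left(-220\right) = -488 + \frac{1}{6 - 36} \left(-220\right) = -488 + \frac{1}{-30} \left(-220\right) = -488 - - \frac{22}{3} = -488 + \frac{22}{3} = - \frac{1442}{3}$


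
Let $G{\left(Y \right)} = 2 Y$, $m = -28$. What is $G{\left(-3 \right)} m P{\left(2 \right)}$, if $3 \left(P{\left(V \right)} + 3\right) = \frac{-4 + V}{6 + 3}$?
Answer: $- \frac{4648}{9} \approx -516.44$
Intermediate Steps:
$P{\left(V \right)} = - \frac{85}{27} + \frac{V}{27}$ ($P{\left(V \right)} = -3 + \frac{\left(-4 + V\right) \frac{1}{6 + 3}}{3} = -3 + \frac{\left(-4 + V\right) \frac{1}{9}}{3} = -3 + \frac{- \frac{4}{9} + \frac{V}{9}}{3} = -3 + \left(- \frac{4}{27} + \frac{V}{27}\right) = - \frac{85}{27} + \frac{V}{27}$)
$G{\left(-3 \right)} m P{\left(2 \right)} = 2 \left(-3\right) \left(-28\right) \left(- \frac{85}{27} + \frac{1}{27} \cdot 2\right) = \left(-6\right) \left(-28\right) \left(- \frac{85}{27} + \frac{2}{27}\right) = 168 \left(- \frac{83}{27}\right) = - \frac{4648}{9}$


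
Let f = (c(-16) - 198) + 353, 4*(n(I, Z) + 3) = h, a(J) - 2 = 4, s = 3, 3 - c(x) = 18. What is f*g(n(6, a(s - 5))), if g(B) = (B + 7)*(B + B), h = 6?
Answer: -2310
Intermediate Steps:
c(x) = -15 (c(x) = 3 - 1*18 = 3 - 18 = -15)
a(J) = 6 (a(J) = 2 + 4 = 6)
n(I, Z) = -3/2 (n(I, Z) = -3 + (¼)*6 = -3 + 3/2 = -3/2)
g(B) = 2*B*(7 + B) (g(B) = (7 + B)*(2*B) = 2*B*(7 + B))
f = 140 (f = (-15 - 198) + 353 = -213 + 353 = 140)
f*g(n(6, a(s - 5))) = 140*(2*(-3/2)*(7 - 3/2)) = 140*(2*(-3/2)*(11/2)) = 140*(-33/2) = -2310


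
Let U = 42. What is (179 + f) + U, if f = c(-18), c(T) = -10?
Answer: 211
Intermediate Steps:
f = -10
(179 + f) + U = (179 - 10) + 42 = 169 + 42 = 211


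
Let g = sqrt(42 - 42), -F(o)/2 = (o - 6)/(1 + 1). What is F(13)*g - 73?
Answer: -73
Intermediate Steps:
F(o) = 6 - o (F(o) = -2*(o - 6)/(1 + 1) = -2*(-6 + o)/2 = -2*(-3 + o/2) = 6 - o)
g = 0 (g = sqrt(0) = 0)
F(13)*g - 73 = (6 - 1*13)*0 - 73 = (6 - 13)*0 - 73 = -7*0 - 73 = 0 - 73 = -73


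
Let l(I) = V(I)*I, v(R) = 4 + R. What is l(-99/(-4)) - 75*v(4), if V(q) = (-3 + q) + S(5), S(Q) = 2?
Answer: -195/16 ≈ -12.188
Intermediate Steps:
V(q) = -1 + q (V(q) = (-3 + q) + 2 = -1 + q)
l(I) = I*(-1 + I) (l(I) = (-1 + I)*I = I*(-1 + I))
l(-99/(-4)) - 75*v(4) = (-99/(-4))*(-1 - 99/(-4)) - 75*(4 + 4) = (-99*(-¼))*(-1 - 99*(-¼)) - 75*8 = 99*(-1 + 99/4)/4 - 600 = (99/4)*(95/4) - 600 = 9405/16 - 600 = -195/16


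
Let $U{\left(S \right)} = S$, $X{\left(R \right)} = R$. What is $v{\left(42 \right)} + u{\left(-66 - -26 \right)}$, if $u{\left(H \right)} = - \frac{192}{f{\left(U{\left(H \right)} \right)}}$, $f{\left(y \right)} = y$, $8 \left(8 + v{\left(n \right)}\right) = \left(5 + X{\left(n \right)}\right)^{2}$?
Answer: $\frac{10917}{40} \approx 272.92$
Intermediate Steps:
$v{\left(n \right)} = -8 + \frac{\left(5 + n\right)^{2}}{8}$
$u{\left(H \right)} = - \frac{192}{H}$
$v{\left(42 \right)} + u{\left(-66 - -26 \right)} = \left(-8 + \frac{\left(5 + 42\right)^{2}}{8}\right) - \frac{192}{-66 - -26} = \left(-8 + \frac{47^{2}}{8}\right) - \frac{192}{-66 + 26} = \left(-8 + \frac{1}{8} \cdot 2209\right) - \frac{192}{-40} = \left(-8 + \frac{2209}{8}\right) - - \frac{24}{5} = \frac{2145}{8} + \frac{24}{5} = \frac{10917}{40}$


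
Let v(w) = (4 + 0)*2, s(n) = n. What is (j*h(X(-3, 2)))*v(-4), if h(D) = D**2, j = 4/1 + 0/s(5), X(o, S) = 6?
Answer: 1152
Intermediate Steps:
v(w) = 8 (v(w) = 4*2 = 8)
j = 4 (j = 4/1 + 0/5 = 4*1 + 0*(1/5) = 4 + 0 = 4)
(j*h(X(-3, 2)))*v(-4) = (4*6**2)*8 = (4*36)*8 = 144*8 = 1152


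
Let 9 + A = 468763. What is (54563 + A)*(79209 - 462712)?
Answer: -200693639451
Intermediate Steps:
A = 468754 (A = -9 + 468763 = 468754)
(54563 + A)*(79209 - 462712) = (54563 + 468754)*(79209 - 462712) = 523317*(-383503) = -200693639451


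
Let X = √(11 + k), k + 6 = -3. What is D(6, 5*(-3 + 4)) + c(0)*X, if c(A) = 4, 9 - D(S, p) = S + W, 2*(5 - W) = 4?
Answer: 4*√2 ≈ 5.6569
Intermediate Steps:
W = 3 (W = 5 - ½*4 = 5 - 2 = 3)
k = -9 (k = -6 - 3 = -9)
D(S, p) = 6 - S (D(S, p) = 9 - (S + 3) = 9 - (3 + S) = 9 + (-3 - S) = 6 - S)
X = √2 (X = √(11 - 9) = √2 ≈ 1.4142)
D(6, 5*(-3 + 4)) + c(0)*X = (6 - 1*6) + 4*√2 = (6 - 6) + 4*√2 = 0 + 4*√2 = 4*√2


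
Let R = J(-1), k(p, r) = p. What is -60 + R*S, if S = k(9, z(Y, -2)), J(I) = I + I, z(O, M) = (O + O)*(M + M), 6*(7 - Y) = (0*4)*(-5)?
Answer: -78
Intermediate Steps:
Y = 7 (Y = 7 - 0*4*(-5)/6 = 7 - 0*(-5) = 7 - ⅙*0 = 7 + 0 = 7)
z(O, M) = 4*M*O (z(O, M) = (2*O)*(2*M) = 4*M*O)
J(I) = 2*I
R = -2 (R = 2*(-1) = -2)
S = 9
-60 + R*S = -60 - 2*9 = -60 - 18 = -78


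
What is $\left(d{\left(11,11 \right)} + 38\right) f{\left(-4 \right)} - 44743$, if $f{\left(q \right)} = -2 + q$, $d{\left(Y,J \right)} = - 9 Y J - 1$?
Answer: $-38431$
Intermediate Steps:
$d{\left(Y,J \right)} = -1 - 9 J Y$ ($d{\left(Y,J \right)} = - 9 J Y - 1 = -1 - 9 J Y$)
$\left(d{\left(11,11 \right)} + 38\right) f{\left(-4 \right)} - 44743 = \left(\left(-1 - 99 \cdot 11\right) + 38\right) \left(-2 - 4\right) - 44743 = \left(\left(-1 - 1089\right) + 38\right) \left(-6\right) - 44743 = \left(-1090 + 38\right) \left(-6\right) - 44743 = \left(-1052\right) \left(-6\right) - 44743 = 6312 - 44743 = -38431$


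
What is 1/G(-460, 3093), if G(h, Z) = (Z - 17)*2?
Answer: 1/6152 ≈ 0.00016255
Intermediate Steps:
G(h, Z) = -34 + 2*Z (G(h, Z) = (-17 + Z)*2 = -34 + 2*Z)
1/G(-460, 3093) = 1/(-34 + 2*3093) = 1/(-34 + 6186) = 1/6152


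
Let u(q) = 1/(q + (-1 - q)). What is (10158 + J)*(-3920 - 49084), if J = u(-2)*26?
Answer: -537036528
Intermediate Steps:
u(q) = -1 (u(q) = 1/(-1) = -1)
J = -26 (J = -1*26 = -26)
(10158 + J)*(-3920 - 49084) = (10158 - 26)*(-3920 - 49084) = 10132*(-53004) = -537036528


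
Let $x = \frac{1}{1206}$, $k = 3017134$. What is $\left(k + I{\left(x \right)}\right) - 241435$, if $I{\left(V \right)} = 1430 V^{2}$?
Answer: $\frac{2018538276097}{727218} \approx 2.7757 \cdot 10^{6}$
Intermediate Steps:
$x = \frac{1}{1206} \approx 0.00082919$
$\left(k + I{\left(x \right)}\right) - 241435 = \left(3017134 + \frac{1430}{1454436}\right) - 241435 = \left(3017134 + 1430 \cdot \frac{1}{1454436}\right) - 241435 = \left(3017134 + \frac{715}{727218}\right) - 241435 = \frac{2194114153927}{727218} - 241435 = \frac{2018538276097}{727218}$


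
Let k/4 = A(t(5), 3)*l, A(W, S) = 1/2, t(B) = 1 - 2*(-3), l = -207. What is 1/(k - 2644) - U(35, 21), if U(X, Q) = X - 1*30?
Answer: -15291/3058 ≈ -5.0003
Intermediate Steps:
U(X, Q) = -30 + X (U(X, Q) = X - 30 = -30 + X)
t(B) = 7 (t(B) = 1 + 6 = 7)
A(W, S) = 1/2
k = -414 (k = 4*((1/2)*(-207)) = 4*(-207/2) = -414)
1/(k - 2644) - U(35, 21) = 1/(-414 - 2644) - (-30 + 35) = 1/(-3058) - 1*5 = -1/3058 - 5 = -15291/3058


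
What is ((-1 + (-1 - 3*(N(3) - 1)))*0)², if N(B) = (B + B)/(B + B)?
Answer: 0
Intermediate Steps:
N(B) = 1 (N(B) = (2*B)/((2*B)) = (2*B)*(1/(2*B)) = 1)
((-1 + (-1 - 3*(N(3) - 1)))*0)² = ((-1 + (-1 - 3*(1 - 1)))*0)² = ((-1 + (-1 - 3*0))*0)² = ((-1 + (-1 + 0))*0)² = ((-1 - 1)*0)² = (-2*0)² = 0² = 0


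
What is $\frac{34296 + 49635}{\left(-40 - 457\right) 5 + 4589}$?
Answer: $\frac{83931}{2104} \approx 39.891$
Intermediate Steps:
$\frac{34296 + 49635}{\left(-40 - 457\right) 5 + 4589} = \frac{83931}{\left(-40 - 457\right) 5 + 4589} = \frac{83931}{\left(-497\right) 5 + 4589} = \frac{83931}{-2485 + 4589} = \frac{83931}{2104}$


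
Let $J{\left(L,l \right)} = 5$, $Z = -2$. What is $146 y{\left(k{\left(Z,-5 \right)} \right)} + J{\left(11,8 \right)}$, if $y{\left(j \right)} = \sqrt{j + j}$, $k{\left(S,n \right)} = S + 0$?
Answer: $5 + 292 i \approx 5.0 + 292.0 i$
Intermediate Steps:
$k{\left(S,n \right)} = S$
$y{\left(j \right)} = \sqrt{2} \sqrt{j}$ ($y{\left(j \right)} = \sqrt{2 j} = \sqrt{2} \sqrt{j}$)
$146 y{\left(k{\left(Z,-5 \right)} \right)} + J{\left(11,8 \right)} = 146 \sqrt{2} \sqrt{-2} + 5 = 146 \sqrt{2} i \sqrt{2} + 5 = 146 \cdot 2 i + 5 = 292 i + 5 = 5 + 292 i$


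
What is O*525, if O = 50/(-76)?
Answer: -13125/38 ≈ -345.39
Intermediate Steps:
O = -25/38 (O = 50*(-1/76) = -25/38 ≈ -0.65790)
O*525 = -25/38*525 = -13125/38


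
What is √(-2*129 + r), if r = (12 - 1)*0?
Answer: I*√258 ≈ 16.062*I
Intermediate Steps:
r = 0 (r = 11*0 = 0)
√(-2*129 + r) = √(-2*129 + 0) = √(-258 + 0) = √(-258) = I*√258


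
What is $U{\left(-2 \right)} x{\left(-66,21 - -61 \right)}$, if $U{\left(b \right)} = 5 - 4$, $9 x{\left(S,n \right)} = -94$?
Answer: $- \frac{94}{9} \approx -10.444$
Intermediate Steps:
$x{\left(S,n \right)} = - \frac{94}{9}$ ($x{\left(S,n \right)} = \frac{1}{9} \left(-94\right) = - \frac{94}{9}$)
$U{\left(b \right)} = 1$
$U{\left(-2 \right)} x{\left(-66,21 - -61 \right)} = 1 \left(- \frac{94}{9}\right) = - \frac{94}{9}$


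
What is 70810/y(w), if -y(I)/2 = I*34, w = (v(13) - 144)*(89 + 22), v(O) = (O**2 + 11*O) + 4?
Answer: -35405/649128 ≈ -0.054542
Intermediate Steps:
v(O) = 4 + O**2 + 11*O
w = 19092 (w = ((4 + 13**2 + 11*13) - 144)*(89 + 22) = ((4 + 169 + 143) - 144)*111 = (316 - 144)*111 = 172*111 = 19092)
y(I) = -68*I (y(I) = -2*I*34 = -68*I)
70810/y(w) = 70810/((-68*19092)) = 70810/(-1298256) = 70810*(-1/1298256) = -35405/649128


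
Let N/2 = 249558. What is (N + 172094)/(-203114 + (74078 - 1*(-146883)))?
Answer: 671210/17847 ≈ 37.609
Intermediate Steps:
N = 499116 (N = 2*249558 = 499116)
(N + 172094)/(-203114 + (74078 - 1*(-146883))) = (499116 + 172094)/(-203114 + (74078 - 1*(-146883))) = 671210/(-203114 + (74078 + 146883)) = 671210/(-203114 + 220961) = 671210/17847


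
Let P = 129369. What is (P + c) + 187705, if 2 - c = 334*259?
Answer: 230570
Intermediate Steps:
c = -86504 (c = 2 - 334*259 = 2 - 1*86506 = 2 - 86506 = -86504)
(P + c) + 187705 = (129369 - 86504) + 187705 = 42865 + 187705 = 230570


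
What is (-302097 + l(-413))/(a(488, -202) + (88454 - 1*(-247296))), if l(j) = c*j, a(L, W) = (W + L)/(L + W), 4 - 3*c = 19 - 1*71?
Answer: -929419/1007253 ≈ -0.92273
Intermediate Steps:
c = 56/3 (c = 4/3 - (19 - 1*71)/3 = 4/3 - (19 - 71)/3 = 4/3 - ⅓*(-52) = 4/3 + 52/3 = 56/3 ≈ 18.667)
a(L, W) = 1 (a(L, W) = (L + W)/(L + W) = 1)
l(j) = 56*j/3
(-302097 + l(-413))/(a(488, -202) + (88454 - 1*(-247296))) = (-302097 + (56/3)*(-413))/(1 + (88454 - 1*(-247296))) = (-302097 - 23128/3)/(1 + (88454 + 247296)) = -929419/(3*(1 + 335750)) = -929419/3/335751 = -929419/3*1/335751 = -929419/1007253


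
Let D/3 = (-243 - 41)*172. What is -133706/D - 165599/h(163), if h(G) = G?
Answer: -12122872889/11943336 ≈ -1015.0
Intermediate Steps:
D = -146544 (D = 3*((-243 - 41)*172) = 3*(-284*172) = 3*(-48848) = -146544)
-133706/D - 165599/h(163) = -133706/(-146544) - 165599/163 = -133706*(-1/146544) - 165599*1/163 = 66853/73272 - 165599/163 = -12122872889/11943336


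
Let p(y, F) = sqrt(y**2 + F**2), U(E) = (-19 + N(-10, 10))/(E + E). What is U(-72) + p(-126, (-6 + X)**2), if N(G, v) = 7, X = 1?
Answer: 1/12 + sqrt(16501) ≈ 128.54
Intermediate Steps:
U(E) = -6/E (U(E) = (-19 + 7)/(E + E) = -12*1/(2*E) = -6/E)
p(y, F) = sqrt(F**2 + y**2)
U(-72) + p(-126, (-6 + X)**2) = -6/(-72) + sqrt(((-6 + 1)**2)**2 + (-126)**2) = -6*(-1/72) + sqrt(((-5)**2)**2 + 15876) = 1/12 + sqrt(25**2 + 15876) = 1/12 + sqrt(625 + 15876) = 1/12 + sqrt(16501)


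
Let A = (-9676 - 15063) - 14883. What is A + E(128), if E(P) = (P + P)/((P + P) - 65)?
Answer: -7567546/191 ≈ -39621.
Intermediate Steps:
E(P) = 2*P/(-65 + 2*P) (E(P) = (2*P)/(2*P - 65) = (2*P)/(-65 + 2*P) = 2*P/(-65 + 2*P))
A = -39622 (A = -24739 - 14883 = -39622)
A + E(128) = -39622 + 2*128/(-65 + 2*128) = -39622 + 2*128/(-65 + 256) = -39622 + 2*128/191 = -39622 + 2*128*(1/191) = -39622 + 256/191 = -7567546/191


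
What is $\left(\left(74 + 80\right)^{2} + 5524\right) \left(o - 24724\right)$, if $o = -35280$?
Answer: $-1754516960$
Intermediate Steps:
$\left(\left(74 + 80\right)^{2} + 5524\right) \left(o - 24724\right) = \left(\left(74 + 80\right)^{2} + 5524\right) \left(-35280 - 24724\right) = \left(154^{2} + 5524\right) \left(-60004\right) = \left(23716 + 5524\right) \left(-60004\right) = 29240 \left(-60004\right) = -1754516960$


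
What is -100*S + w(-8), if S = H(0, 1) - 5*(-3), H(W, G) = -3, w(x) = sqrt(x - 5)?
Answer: -1200 + I*sqrt(13) ≈ -1200.0 + 3.6056*I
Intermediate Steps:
w(x) = sqrt(-5 + x)
S = 12 (S = -3 - 5*(-3) = -3 + 15 = 12)
-100*S + w(-8) = -100*12 + sqrt(-5 - 8) = -1200 + sqrt(-13) = -1200 + I*sqrt(13)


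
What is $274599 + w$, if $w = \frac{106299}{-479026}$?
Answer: $\frac{131539954275}{479026} \approx 2.746 \cdot 10^{5}$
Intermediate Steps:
$w = - \frac{106299}{479026}$ ($w = 106299 \left(- \frac{1}{479026}\right) = - \frac{106299}{479026} \approx -0.22191$)
$274599 + w = 274599 - \frac{106299}{479026} = \frac{131539954275}{479026}$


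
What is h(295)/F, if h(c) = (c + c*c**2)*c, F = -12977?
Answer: -7573437650/12977 ≈ -5.8361e+5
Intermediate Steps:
h(c) = c*(c + c**3) (h(c) = (c + c**3)*c = c*(c + c**3))
h(295)/F = (295**2 + 295**4)/(-12977) = (87025 + 7573350625)*(-1/12977) = 7573437650*(-1/12977) = -7573437650/12977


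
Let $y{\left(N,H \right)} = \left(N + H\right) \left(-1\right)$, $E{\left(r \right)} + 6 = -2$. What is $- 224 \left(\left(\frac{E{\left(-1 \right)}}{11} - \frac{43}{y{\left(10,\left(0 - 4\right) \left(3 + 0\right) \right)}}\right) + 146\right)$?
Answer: $- \frac{304976}{11} \approx -27725.0$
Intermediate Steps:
$E{\left(r \right)} = -8$ ($E{\left(r \right)} = -6 - 2 = -8$)
$y{\left(N,H \right)} = - H - N$ ($y{\left(N,H \right)} = \left(H + N\right) \left(-1\right) = - H - N$)
$- 224 \left(\left(\frac{E{\left(-1 \right)}}{11} - \frac{43}{y{\left(10,\left(0 - 4\right) \left(3 + 0\right) \right)}}\right) + 146\right) = - 224 \left(\left(- \frac{8}{11} - \frac{43}{- \left(0 - 4\right) \left(3 + 0\right) - 10}\right) + 146\right) = - 224 \left(\left(\left(-8\right) \frac{1}{11} - \frac{43}{- \left(-4\right) 3 - 10}\right) + 146\right) = - 224 \left(\left(- \frac{8}{11} - \frac{43}{\left(-1\right) \left(-12\right) - 10}\right) + 146\right) = - 224 \left(\left(- \frac{8}{11} - \frac{43}{12 - 10}\right) + 146\right) = - 224 \left(\left(- \frac{8}{11} - \frac{43}{2}\right) + 146\right) = - 224 \left(- \frac{489}{22} + 146\right) = \left(-224\right) \frac{2723}{22} = - \frac{304976}{11}$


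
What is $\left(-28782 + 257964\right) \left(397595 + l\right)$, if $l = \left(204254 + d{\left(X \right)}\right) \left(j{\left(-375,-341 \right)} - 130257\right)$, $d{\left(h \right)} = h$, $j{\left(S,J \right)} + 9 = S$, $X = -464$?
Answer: $-6101496754641690$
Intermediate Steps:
$j{\left(S,J \right)} = -9 + S$
$l = -26623329390$ ($l = \left(204254 - 464\right) \left(\left(-9 - 375\right) - 130257\right) = 203790 \left(-384 - 130257\right) = 203790 \left(-130641\right) = -26623329390$)
$\left(-28782 + 257964\right) \left(397595 + l\right) = \left(-28782 + 257964\right) \left(397595 - 26623329390\right) = 229182 \left(-26622931795\right) = -6101496754641690$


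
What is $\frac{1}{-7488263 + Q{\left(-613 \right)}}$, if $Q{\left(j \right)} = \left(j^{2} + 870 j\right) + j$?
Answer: $- \frac{1}{7646417} \approx -1.3078 \cdot 10^{-7}$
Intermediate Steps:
$Q{\left(j \right)} = j^{2} + 871 j$
$\frac{1}{-7488263 + Q{\left(-613 \right)}} = \frac{1}{-7488263 - 613 \left(871 - 613\right)} = \frac{1}{-7488263 - 158154} = \frac{1}{-7646417} = - \frac{1}{7646417}$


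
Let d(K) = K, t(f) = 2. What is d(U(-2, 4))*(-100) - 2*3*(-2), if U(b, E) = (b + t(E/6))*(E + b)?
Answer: 12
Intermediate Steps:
U(b, E) = (2 + b)*(E + b) (U(b, E) = (b + 2)*(E + b) = (2 + b)*(E + b))
d(U(-2, 4))*(-100) - 2*3*(-2) = ((-2)² + 2*4 + 2*(-2) + 4*(-2))*(-100) - 2*3*(-2) = (4 + 8 - 4 - 8)*(-100) - 6*(-2) = 0*(-100) + 12 = 0 + 12 = 12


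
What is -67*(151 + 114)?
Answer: -17755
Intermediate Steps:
-67*(151 + 114) = -67*265 = -17755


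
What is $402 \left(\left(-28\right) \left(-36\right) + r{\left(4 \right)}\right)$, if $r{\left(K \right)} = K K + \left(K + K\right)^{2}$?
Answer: $437376$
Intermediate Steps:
$r{\left(K \right)} = 5 K^{2}$ ($r{\left(K \right)} = K^{2} + \left(2 K\right)^{2} = K^{2} + 4 K^{2} = 5 K^{2}$)
$402 \left(\left(-28\right) \left(-36\right) + r{\left(4 \right)}\right) = 402 \left(\left(-28\right) \left(-36\right) + 5 \cdot 4^{2}\right) = 402 \left(1008 + 5 \cdot 16\right) = 402 \left(1008 + 80\right) = 402 \cdot 1088 = 437376$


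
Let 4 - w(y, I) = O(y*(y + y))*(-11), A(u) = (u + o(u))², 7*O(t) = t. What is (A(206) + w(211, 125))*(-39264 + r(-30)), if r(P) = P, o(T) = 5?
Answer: -50733937278/7 ≈ -7.2477e+9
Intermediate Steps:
O(t) = t/7
A(u) = (5 + u)² (A(u) = (u + 5)² = (5 + u)²)
w(y, I) = 4 + 22*y²/7 (w(y, I) = 4 - (y*(y + y))/7*(-11) = 4 - (y*(2*y))/7*(-11) = 4 - (2*y²)/7*(-11) = 4 - 2*y²/7*(-11) = 4 - (-22)*y²/7 = 4 + 22*y²/7)
(A(206) + w(211, 125))*(-39264 + r(-30)) = ((5 + 206)² + (4 + (22/7)*211²))*(-39264 - 30) = (211² + (4 + (22/7)*44521))*(-39294) = (44521 + (4 + 979462/7))*(-39294) = (44521 + 979490/7)*(-39294) = (1291137/7)*(-39294) = -50733937278/7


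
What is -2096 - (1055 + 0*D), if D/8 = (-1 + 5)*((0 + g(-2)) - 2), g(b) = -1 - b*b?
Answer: -3151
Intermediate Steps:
g(b) = -1 - b²
D = -224 (D = 8*((-1 + 5)*((0 + (-1 - 1*(-2)²)) - 2)) = 8*(4*((0 + (-1 - 1*4)) - 2)) = 8*(4*((0 + (-1 - 4)) - 2)) = 8*(4*((0 - 5) - 2)) = 8*(4*(-5 - 2)) = 8*(4*(-7)) = 8*(-28) = -224)
-2096 - (1055 + 0*D) = -2096 - (1055 + 0*(-224)) = -2096 - (1055 + 0) = -2096 - 1*1055 = -2096 - 1055 = -3151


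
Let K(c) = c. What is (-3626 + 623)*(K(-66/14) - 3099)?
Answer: 9320454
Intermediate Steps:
(-3626 + 623)*(K(-66/14) - 3099) = (-3626 + 623)*(-66/14 - 3099) = -3003*(-66*1/14 - 3099) = -3003*(-33/7 - 3099) = -3003*(-21726/7) = 9320454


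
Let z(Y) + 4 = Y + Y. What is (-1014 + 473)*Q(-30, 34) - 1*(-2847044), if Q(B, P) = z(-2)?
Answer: 2851372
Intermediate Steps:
z(Y) = -4 + 2*Y (z(Y) = -4 + (Y + Y) = -4 + 2*Y)
Q(B, P) = -8 (Q(B, P) = -4 + 2*(-2) = -4 - 4 = -8)
(-1014 + 473)*Q(-30, 34) - 1*(-2847044) = (-1014 + 473)*(-8) - 1*(-2847044) = -541*(-8) + 2847044 = 4328 + 2847044 = 2851372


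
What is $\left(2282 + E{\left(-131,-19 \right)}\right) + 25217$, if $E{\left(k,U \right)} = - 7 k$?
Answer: $28416$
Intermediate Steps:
$\left(2282 + E{\left(-131,-19 \right)}\right) + 25217 = \left(2282 - -917\right) + 25217 = \left(2282 + 917\right) + 25217 = 3199 + 25217 = 28416$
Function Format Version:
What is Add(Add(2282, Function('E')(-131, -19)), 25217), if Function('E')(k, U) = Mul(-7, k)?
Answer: 28416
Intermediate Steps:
Add(Add(2282, Function('E')(-131, -19)), 25217) = Add(Add(2282, Mul(-7, -131)), 25217) = Add(Add(2282, 917), 25217) = Add(3199, 25217) = 28416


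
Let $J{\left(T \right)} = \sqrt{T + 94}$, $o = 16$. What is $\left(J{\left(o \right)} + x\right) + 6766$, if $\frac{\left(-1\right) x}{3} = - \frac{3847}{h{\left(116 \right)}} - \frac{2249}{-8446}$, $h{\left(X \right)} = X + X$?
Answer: $\frac{6676848767}{979736} + \sqrt{110} \approx 6825.4$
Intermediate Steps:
$h{\left(X \right)} = 2 X$
$J{\left(T \right)} = \sqrt{94 + T}$
$x = \frac{47954991}{979736}$ ($x = - 3 \left(- \frac{3847}{2 \cdot 116} - \frac{2249}{-8446}\right) = - 3 \left(- \frac{3847}{232} - - \frac{2249}{8446}\right) = - 3 \left(\left(-3847\right) \frac{1}{232} + \frac{2249}{8446}\right) = - 3 \left(- \frac{3847}{232} + \frac{2249}{8446}\right) = \left(-3\right) \left(- \frac{15984997}{979736}\right) = \frac{47954991}{979736} \approx 48.947$)
$\left(J{\left(o \right)} + x\right) + 6766 = \left(\sqrt{94 + 16} + \frac{47954991}{979736}\right) + 6766 = \left(\sqrt{110} + \frac{47954991}{979736}\right) + 6766 = \left(\frac{47954991}{979736} + \sqrt{110}\right) + 6766 = \frac{6676848767}{979736} + \sqrt{110}$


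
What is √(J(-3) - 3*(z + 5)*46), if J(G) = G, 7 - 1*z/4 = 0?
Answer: 7*I*√93 ≈ 67.506*I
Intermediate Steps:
z = 28 (z = 28 - 4*0 = 28 + 0 = 28)
√(J(-3) - 3*(z + 5)*46) = √(-3 - 3*(28 + 5)*46) = √(-3 - 3*33*46) = √(-3 - 99*46) = √(-3 - 4554) = √(-4557) = 7*I*√93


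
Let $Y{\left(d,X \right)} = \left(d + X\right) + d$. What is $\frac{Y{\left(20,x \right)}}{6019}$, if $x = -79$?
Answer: $- \frac{3}{463} \approx -0.0064795$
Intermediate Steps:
$Y{\left(d,X \right)} = X + 2 d$ ($Y{\left(d,X \right)} = \left(X + d\right) + d = X + 2 d$)
$\frac{Y{\left(20,x \right)}}{6019} = \frac{-79 + 2 \cdot 20}{6019} = \left(-79 + 40\right) \frac{1}{6019} = \left(-39\right) \frac{1}{6019} = - \frac{3}{463}$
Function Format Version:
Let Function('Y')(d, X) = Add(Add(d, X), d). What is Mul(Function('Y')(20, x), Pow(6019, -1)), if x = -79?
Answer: Rational(-3, 463) ≈ -0.0064795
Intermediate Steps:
Function('Y')(d, X) = Add(X, Mul(2, d)) (Function('Y')(d, X) = Add(Add(X, d), d) = Add(X, Mul(2, d)))
Mul(Function('Y')(20, x), Pow(6019, -1)) = Mul(Add(-79, Mul(2, 20)), Pow(6019, -1)) = Mul(Add(-79, 40), Rational(1, 6019)) = Mul(-39, Rational(1, 6019)) = Rational(-3, 463)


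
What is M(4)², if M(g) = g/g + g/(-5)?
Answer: 1/25 ≈ 0.040000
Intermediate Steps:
M(g) = 1 - g/5 (M(g) = 1 + g*(-⅕) = 1 - g/5)
M(4)² = (1 - ⅕*4)² = (1 - ⅘)² = (⅕)² = 1/25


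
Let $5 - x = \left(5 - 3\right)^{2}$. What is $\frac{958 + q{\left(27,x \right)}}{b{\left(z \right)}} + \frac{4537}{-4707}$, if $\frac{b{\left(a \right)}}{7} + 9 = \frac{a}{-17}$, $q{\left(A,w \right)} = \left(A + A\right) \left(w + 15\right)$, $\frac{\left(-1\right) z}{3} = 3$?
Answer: $- \frac{928197}{29288} \approx -31.692$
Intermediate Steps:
$z = -9$ ($z = \left(-3\right) 3 = -9$)
$x = 1$ ($x = 5 - \left(5 - 3\right)^{2} = 5 - 2^{2} = 5 - 4 = 1$)
$q{\left(A,w \right)} = 2 A \left(15 + w\right)$
$b{\left(a \right)} = -63 - \frac{7 a}{17}$ ($b{\left(a \right)} = -63 + 7 \frac{a}{-17} = -63 + 7 a \left(- \frac{1}{17}\right) = -63 + 7 \left(- \frac{a}{17}\right) = -63 - \frac{7 a}{17}$)
$\frac{958 + q{\left(27,x \right)}}{b{\left(z \right)}} + \frac{4537}{-4707} = \frac{958 + 2 \cdot 27 \left(15 + 1\right)}{-63 - - \frac{63}{17}} + \frac{4537}{-4707} = \frac{958 + 2 \cdot 27 \cdot 16}{-63 + \frac{63}{17}} + 4537 \left(- \frac{1}{4707}\right) = \frac{958 + 864}{- \frac{1008}{17}} - \frac{4537}{4707} = 1822 \left(- \frac{17}{1008}\right) - \frac{4537}{4707} = - \frac{15487}{504} - \frac{4537}{4707} = - \frac{928197}{29288}$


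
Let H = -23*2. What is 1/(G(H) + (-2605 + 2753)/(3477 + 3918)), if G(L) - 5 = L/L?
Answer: 7395/44518 ≈ 0.16611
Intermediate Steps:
H = -46
G(L) = 6 (G(L) = 5 + L/L = 5 + 1 = 6)
1/(G(H) + (-2605 + 2753)/(3477 + 3918)) = 1/(6 + (-2605 + 2753)/(3477 + 3918)) = 1/(6 + 148/7395) = 1/(44518/7395) = 7395/44518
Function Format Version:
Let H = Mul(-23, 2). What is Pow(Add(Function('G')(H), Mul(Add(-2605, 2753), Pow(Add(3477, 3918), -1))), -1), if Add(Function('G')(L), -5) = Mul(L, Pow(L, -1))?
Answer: Rational(7395, 44518) ≈ 0.16611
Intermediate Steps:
H = -46
Function('G')(L) = 6 (Function('G')(L) = Add(5, Mul(L, Pow(L, -1))) = Add(5, 1) = 6)
Pow(Add(Function('G')(H), Mul(Add(-2605, 2753), Pow(Add(3477, 3918), -1))), -1) = Pow(Add(6, Mul(Add(-2605, 2753), Pow(Add(3477, 3918), -1))), -1) = Pow(Add(6, Mul(148, Pow(7395, -1))), -1) = Pow(Add(6, Mul(148, Rational(1, 7395))), -1) = Pow(Add(6, Rational(148, 7395)), -1) = Pow(Rational(44518, 7395), -1) = Rational(7395, 44518)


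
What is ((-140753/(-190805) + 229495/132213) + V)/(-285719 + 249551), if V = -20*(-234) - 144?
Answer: -14311452901888/114050821523265 ≈ -0.12548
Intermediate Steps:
V = 4536 (V = 4680 - 144 = 4536)
((-140753/(-190805) + 229495/132213) + V)/(-285719 + 249551) = ((-140753/(-190805) + 229495/132213) + 4536)/(-285719 + 249551) = ((-140753*(-1/190805) + 229495*(1/132213)) + 4536)/(-36168) = ((140753/190805 + 229495/132213) + 4536)*(-1/36168) = (62398169864/25226901465 + 4536)*(-1/36168) = (114491623215104/25226901465)*(-1/36168) = -14311452901888/114050821523265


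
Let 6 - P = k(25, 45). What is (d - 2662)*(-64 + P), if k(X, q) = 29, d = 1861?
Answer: 69687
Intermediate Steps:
P = -23 (P = 6 - 1*29 = 6 - 29 = -23)
(d - 2662)*(-64 + P) = (1861 - 2662)*(-64 - 23) = -801*(-87) = 69687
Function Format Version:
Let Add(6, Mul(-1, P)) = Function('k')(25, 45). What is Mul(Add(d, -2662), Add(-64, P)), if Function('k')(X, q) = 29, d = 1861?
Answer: 69687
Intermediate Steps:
P = -23 (P = Add(6, Mul(-1, 29)) = Add(6, -29) = -23)
Mul(Add(d, -2662), Add(-64, P)) = Mul(Add(1861, -2662), Add(-64, -23)) = Mul(-801, -87) = 69687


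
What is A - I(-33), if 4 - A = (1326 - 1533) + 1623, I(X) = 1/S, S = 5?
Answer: -7061/5 ≈ -1412.2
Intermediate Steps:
I(X) = ⅕ (I(X) = 1/5 = ⅕)
A = -1412 (A = 4 - ((1326 - 1533) + 1623) = 4 - (-207 + 1623) = 4 - 1*1416 = 4 - 1416 = -1412)
A - I(-33) = -1412 - 1*⅕ = -1412 - ⅕ = -7061/5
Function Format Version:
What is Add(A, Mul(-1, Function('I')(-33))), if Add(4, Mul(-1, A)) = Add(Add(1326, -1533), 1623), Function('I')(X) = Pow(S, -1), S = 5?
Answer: Rational(-7061, 5) ≈ -1412.2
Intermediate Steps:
Function('I')(X) = Rational(1, 5) (Function('I')(X) = Pow(5, -1) = Rational(1, 5))
A = -1412 (A = Add(4, Mul(-1, Add(Add(1326, -1533), 1623))) = Add(4, Mul(-1, Add(-207, 1623))) = Add(4, Mul(-1, 1416)) = Add(4, -1416) = -1412)
Add(A, Mul(-1, Function('I')(-33))) = Add(-1412, Mul(-1, Rational(1, 5))) = Add(-1412, Rational(-1, 5)) = Rational(-7061, 5)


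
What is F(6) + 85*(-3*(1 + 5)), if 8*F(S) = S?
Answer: -6117/4 ≈ -1529.3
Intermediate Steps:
F(S) = S/8
F(6) + 85*(-3*(1 + 5)) = (⅛)*6 + 85*(-3*(1 + 5)) = ¾ + 85*(-3*6) = ¾ + 85*(-18) = ¾ - 1530 = -6117/4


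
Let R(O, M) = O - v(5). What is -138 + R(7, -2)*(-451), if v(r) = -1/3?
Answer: -10336/3 ≈ -3445.3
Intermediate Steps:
v(r) = -⅓ (v(r) = -1*⅓ = -⅓)
R(O, M) = ⅓ + O (R(O, M) = O - 1*(-⅓) = O + ⅓ = ⅓ + O)
-138 + R(7, -2)*(-451) = -138 + (⅓ + 7)*(-451) = -138 + (22/3)*(-451) = -138 - 9922/3 = -10336/3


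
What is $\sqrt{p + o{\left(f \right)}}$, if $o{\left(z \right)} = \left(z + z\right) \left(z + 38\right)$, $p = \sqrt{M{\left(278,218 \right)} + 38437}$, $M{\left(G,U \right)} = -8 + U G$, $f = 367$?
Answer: $\sqrt{297270 + \sqrt{99033}} \approx 545.51$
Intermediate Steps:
$M{\left(G,U \right)} = -8 + G U$
$p = \sqrt{99033}$ ($p = \sqrt{\left(-8 + 278 \cdot 218\right) + 38437} = \sqrt{\left(-8 + 60604\right) + 38437} = \sqrt{60596 + 38437} = \sqrt{99033} \approx 314.7$)
$o{\left(z \right)} = 2 z \left(38 + z\right)$
$\sqrt{p + o{\left(f \right)}} = \sqrt{\sqrt{99033} + 2 \cdot 367 \left(38 + 367\right)} = \sqrt{\sqrt{99033} + 2 \cdot 367 \cdot 405} = \sqrt{\sqrt{99033} + 297270} = \sqrt{297270 + \sqrt{99033}}$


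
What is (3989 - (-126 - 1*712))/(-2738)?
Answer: -4827/2738 ≈ -1.7630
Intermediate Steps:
(3989 - (-126 - 1*712))/(-2738) = (3989 - (-126 - 712))*(-1/2738) = (3989 - 1*(-838))*(-1/2738) = (3989 + 838)*(-1/2738) = 4827*(-1/2738) = -4827/2738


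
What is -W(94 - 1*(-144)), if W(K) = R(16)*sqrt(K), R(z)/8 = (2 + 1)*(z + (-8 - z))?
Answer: 192*sqrt(238) ≈ 2962.0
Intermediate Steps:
R(z) = -192 (R(z) = 8*((2 + 1)*(z + (-8 - z))) = 8*(3*(-8)) = 8*(-24) = -192)
W(K) = -192*sqrt(K)
-W(94 - 1*(-144)) = -(-192)*sqrt(94 - 1*(-144)) = -(-192)*sqrt(94 + 144) = -(-192)*sqrt(238) = 192*sqrt(238)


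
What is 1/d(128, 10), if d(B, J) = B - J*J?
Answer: 1/28 ≈ 0.035714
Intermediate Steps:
d(B, J) = B - J**2
1/d(128, 10) = 1/(128 - 1*10**2) = 1/(128 - 1*100) = 1/(128 - 100) = 1/28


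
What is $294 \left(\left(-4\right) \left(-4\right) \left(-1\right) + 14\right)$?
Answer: $-588$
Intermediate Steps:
$294 \left(\left(-4\right) \left(-4\right) \left(-1\right) + 14\right) = 294 \left(16 \left(-1\right) + 14\right) = 294 \left(-16 + 14\right) = 294 \left(-2\right) = -588$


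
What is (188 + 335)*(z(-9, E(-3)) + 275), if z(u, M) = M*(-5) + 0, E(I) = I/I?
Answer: 141210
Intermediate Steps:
E(I) = 1
z(u, M) = -5*M (z(u, M) = -5*M + 0 = -5*M)
(188 + 335)*(z(-9, E(-3)) + 275) = (188 + 335)*(-5*1 + 275) = 523*(-5 + 275) = 523*270 = 141210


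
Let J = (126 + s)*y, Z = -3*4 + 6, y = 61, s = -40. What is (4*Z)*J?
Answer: -125904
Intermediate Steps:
Z = -6 (Z = -12 + 6 = -6)
J = 5246 (J = (126 - 40)*61 = 86*61 = 5246)
(4*Z)*J = (4*(-6))*5246 = -24*5246 = -125904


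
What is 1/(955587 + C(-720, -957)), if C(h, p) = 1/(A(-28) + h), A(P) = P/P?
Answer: 719/687067052 ≈ 1.0465e-6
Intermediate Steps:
A(P) = 1
C(h, p) = 1/(1 + h)
1/(955587 + C(-720, -957)) = 1/(955587 + 1/(1 - 720)) = 1/(955587 + 1/(-719)) = 1/(955587 - 1/719) = 1/(687067052/719) = 719/687067052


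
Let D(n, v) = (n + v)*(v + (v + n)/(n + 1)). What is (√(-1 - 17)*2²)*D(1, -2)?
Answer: 30*I*√2 ≈ 42.426*I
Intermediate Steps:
D(n, v) = (n + v)*(v + (n + v)/(1 + n))
(√(-1 - 17)*2²)*D(1, -2) = (√(-1 - 17)*2²)*((1² + 2*(-2)² + 1*(-2)² - 2*1² + 3*1*(-2))/(1 + 1)) = (√(-18)*4)*((1 + 2*4 + 1*4 - 2*1 - 6)/2) = ((3*I*√2)*4)*((1 + 8 + 4 - 2 - 6)/2) = (12*I*√2)*((½)*5) = (12*I*√2)*(5/2) = 30*I*√2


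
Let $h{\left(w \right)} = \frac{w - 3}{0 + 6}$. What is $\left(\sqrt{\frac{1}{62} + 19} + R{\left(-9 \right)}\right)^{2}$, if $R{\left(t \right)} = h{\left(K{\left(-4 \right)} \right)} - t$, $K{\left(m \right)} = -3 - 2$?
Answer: $\frac{43409}{558} + \frac{23 \sqrt{8122}}{31} \approx 144.66$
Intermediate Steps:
$K{\left(m \right)} = -5$ ($K{\left(m \right)} = -3 - 2 = -5$)
$h{\left(w \right)} = - \frac{1}{2} + \frac{w}{6}$ ($h{\left(w \right)} = \frac{-3 + w}{6} = \left(-3 + w\right) \frac{1}{6} = - \frac{1}{2} + \frac{w}{6}$)
$R{\left(t \right)} = - \frac{4}{3} - t$ ($R{\left(t \right)} = \left(- \frac{1}{2} + \frac{1}{6} \left(-5\right)\right) - t = \left(- \frac{1}{2} - \frac{5}{6}\right) - t = - \frac{4}{3} - t$)
$\left(\sqrt{\frac{1}{62} + 19} + R{\left(-9 \right)}\right)^{2} = \left(\sqrt{\frac{1}{62} + 19} - - \frac{23}{3}\right)^{2} = \left(\sqrt{\frac{1}{62} + 19} + \left(- \frac{4}{3} + 9\right)\right)^{2} = \left(\sqrt{\frac{1179}{62}} + \frac{23}{3}\right)^{2} = \left(\frac{3 \sqrt{8122}}{62} + \frac{23}{3}\right)^{2} = \left(\frac{23}{3} + \frac{3 \sqrt{8122}}{62}\right)^{2}$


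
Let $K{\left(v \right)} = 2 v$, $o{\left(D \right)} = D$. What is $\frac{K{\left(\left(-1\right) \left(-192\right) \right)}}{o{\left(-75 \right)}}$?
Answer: $- \frac{128}{25} \approx -5.12$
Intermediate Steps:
$\frac{K{\left(\left(-1\right) \left(-192\right) \right)}}{o{\left(-75 \right)}} = \frac{2 \left(\left(-1\right) \left(-192\right)\right)}{-75} = 2 \cdot 192 \left(- \frac{1}{75}\right) = 384 \left(- \frac{1}{75}\right) = - \frac{128}{25}$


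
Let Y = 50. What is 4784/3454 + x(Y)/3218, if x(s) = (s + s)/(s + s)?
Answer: 7699183/5557486 ≈ 1.3854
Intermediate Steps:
x(s) = 1 (x(s) = (2*s)/((2*s)) = (2*s)*(1/(2*s)) = 1)
4784/3454 + x(Y)/3218 = 4784/3454 + 1/3218 = 4784*(1/3454) + 1*(1/3218) = 2392/1727 + 1/3218 = 7699183/5557486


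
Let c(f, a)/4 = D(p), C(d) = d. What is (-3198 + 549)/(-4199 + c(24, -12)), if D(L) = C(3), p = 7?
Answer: 2649/4187 ≈ 0.63267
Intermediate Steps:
D(L) = 3
c(f, a) = 12 (c(f, a) = 4*3 = 12)
(-3198 + 549)/(-4199 + c(24, -12)) = (-3198 + 549)/(-4199 + 12) = -2649/(-4187) = -2649*(-1/4187) = 2649/4187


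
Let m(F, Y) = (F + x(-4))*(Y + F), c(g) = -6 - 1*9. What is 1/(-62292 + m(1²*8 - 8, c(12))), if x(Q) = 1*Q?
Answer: -1/62232 ≈ -1.6069e-5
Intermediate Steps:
c(g) = -15 (c(g) = -6 - 9 = -15)
x(Q) = Q
m(F, Y) = (-4 + F)*(F + Y) (m(F, Y) = (F - 4)*(Y + F) = (-4 + F)*(F + Y))
1/(-62292 + m(1²*8 - 8, c(12))) = 1/(-62292 + ((1²*8 - 8)² - 4*(1²*8 - 8) - 4*(-15) + (1²*8 - 8)*(-15))) = 1/(-62292 + ((1*8 - 8)² - 4*(1*8 - 8) + 60 + (1*8 - 8)*(-15))) = 1/(-62292 + ((8 - 8)² - 4*(8 - 8) + 60 + (8 - 8)*(-15))) = 1/(-62292 + (0² - 4*0 + 60 + 0*(-15))) = 1/(-62292 + (0 + 0 + 60 + 0)) = 1/(-62292 + 60) = 1/(-62232) = -1/62232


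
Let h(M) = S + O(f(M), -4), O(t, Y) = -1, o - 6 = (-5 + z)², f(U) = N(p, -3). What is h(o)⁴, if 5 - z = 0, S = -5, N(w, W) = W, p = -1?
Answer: 1296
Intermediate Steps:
z = 5 (z = 5 - 1*0 = 5 + 0 = 5)
f(U) = -3
o = 6 (o = 6 + (-5 + 5)² = 6 + 0² = 6 + 0 = 6)
h(M) = -6 (h(M) = -5 - 1 = -6)
h(o)⁴ = (-6)⁴ = 1296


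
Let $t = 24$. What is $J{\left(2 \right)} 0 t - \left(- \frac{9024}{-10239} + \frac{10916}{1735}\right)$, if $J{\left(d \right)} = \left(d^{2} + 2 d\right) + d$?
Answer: $- \frac{42475188}{5921555} \approx -7.173$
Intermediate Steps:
$J{\left(d \right)} = d^{2} + 3 d$
$J{\left(2 \right)} 0 t - \left(- \frac{9024}{-10239} + \frac{10916}{1735}\right) = 2 \left(3 + 2\right) 0 \cdot 24 - \left(- \frac{9024}{-10239} + \frac{10916}{1735}\right) = 2 \cdot 5 \cdot 0 \cdot 24 - \left(\left(-9024\right) \left(- \frac{1}{10239}\right) + 10916 \cdot \frac{1}{1735}\right) = 10 \cdot 0 \cdot 24 - \left(\frac{3008}{3413} + \frac{10916}{1735}\right) = 0 \cdot 24 - \frac{42475188}{5921555} = 0 - \frac{42475188}{5921555} = - \frac{42475188}{5921555}$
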